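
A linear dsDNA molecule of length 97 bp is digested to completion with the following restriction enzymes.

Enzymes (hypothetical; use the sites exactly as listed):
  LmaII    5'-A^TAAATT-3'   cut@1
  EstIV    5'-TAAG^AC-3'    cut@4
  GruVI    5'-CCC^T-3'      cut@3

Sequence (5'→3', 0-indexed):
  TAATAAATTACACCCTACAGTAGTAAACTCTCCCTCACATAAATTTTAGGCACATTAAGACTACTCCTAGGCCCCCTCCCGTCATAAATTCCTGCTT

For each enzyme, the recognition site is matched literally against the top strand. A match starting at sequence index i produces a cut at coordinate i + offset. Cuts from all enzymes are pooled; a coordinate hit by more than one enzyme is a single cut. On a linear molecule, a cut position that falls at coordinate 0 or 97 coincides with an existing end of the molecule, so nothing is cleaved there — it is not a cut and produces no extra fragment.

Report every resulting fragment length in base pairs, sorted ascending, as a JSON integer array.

[3,5,8,12,13,17,19,20]

Per-enzyme occurrences:
  LmaII (ATAAATT, off=1): starts [2, 38, 83] → cuts [3, 39, 84]
  EstIV (TAAGAC, off=4): starts [55] → cuts [59]
  GruVI (CCCT, off=3): starts [12, 31, 73] → cuts [15, 34, 76]

Pooled cuts: [3, 15, 34, 39, 59, 76, 84]

Fragments:
  [0,3): 3 bp
  [3,15): 12 bp
  [15,34): 19 bp
  [34,39): 5 bp
  [39,59): 20 bp
  [59,76): 17 bp
  [76,84): 8 bp
  [84,97): 13 bp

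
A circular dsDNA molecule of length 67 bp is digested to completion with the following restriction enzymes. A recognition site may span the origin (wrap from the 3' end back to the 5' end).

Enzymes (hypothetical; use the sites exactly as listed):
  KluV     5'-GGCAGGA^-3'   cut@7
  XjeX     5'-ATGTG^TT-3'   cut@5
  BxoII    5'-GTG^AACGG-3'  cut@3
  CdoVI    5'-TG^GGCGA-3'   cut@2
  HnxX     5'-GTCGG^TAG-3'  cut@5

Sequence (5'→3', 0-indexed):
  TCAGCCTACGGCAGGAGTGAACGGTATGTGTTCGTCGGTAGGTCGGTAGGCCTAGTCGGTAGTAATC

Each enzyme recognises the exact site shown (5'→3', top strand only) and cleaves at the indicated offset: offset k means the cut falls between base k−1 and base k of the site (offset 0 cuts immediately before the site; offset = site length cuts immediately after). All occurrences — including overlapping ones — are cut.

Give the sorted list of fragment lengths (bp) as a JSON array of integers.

[3,8,8,11,13,24]

Site scan:
  KluV (GGCAGGA, off=7): starts [9] → cuts [16]
  XjeX (ATGTGTT, off=5): starts [25] → cuts [30]
  BxoII (GTGAACGG, off=3): starts [16] → cuts [19]
  CdoVI (TGGGCGA, off=2): no sites
  HnxX (GTCGGTAG, off=5): starts [33, 41, 54] → cuts [38, 46, 59]

Pooled cuts: [16, 19, 30, 38, 46, 59]

Fragments:
  16→19: 3 bp
  19→30: 11 bp
  30→38: 8 bp
  38→46: 8 bp
  46→59: 13 bp
  59→16 (wrap): 67-59+16 = 24 bp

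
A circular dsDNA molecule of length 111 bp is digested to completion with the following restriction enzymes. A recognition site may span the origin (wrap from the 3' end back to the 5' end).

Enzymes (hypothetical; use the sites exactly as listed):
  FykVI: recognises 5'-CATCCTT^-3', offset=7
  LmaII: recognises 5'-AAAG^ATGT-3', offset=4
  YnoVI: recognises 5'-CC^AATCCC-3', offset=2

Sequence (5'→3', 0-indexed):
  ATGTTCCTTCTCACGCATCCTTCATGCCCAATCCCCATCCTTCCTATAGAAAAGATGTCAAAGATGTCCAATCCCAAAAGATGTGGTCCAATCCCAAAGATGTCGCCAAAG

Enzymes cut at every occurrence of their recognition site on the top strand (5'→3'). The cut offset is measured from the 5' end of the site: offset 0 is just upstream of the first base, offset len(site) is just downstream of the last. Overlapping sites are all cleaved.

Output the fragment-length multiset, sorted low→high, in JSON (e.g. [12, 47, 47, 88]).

[6,7,9,9,10,11,12,12,13,22]

Per-enzyme occurrences:
  FykVI (CATCCTT, off=7): starts [15, 35] → cuts [22, 42]
  LmaII (AAAGATGT, off=4): starts [50, 59, 76, 95, 107] → cuts [0, 54, 63, 80, 99]
  YnoVI (CCAATCCC, off=2): starts [27, 67, 87] → cuts [29, 69, 89]

All cut coordinates (distinct, sorted): [0, 22, 29, 42, 54, 63, 69, 80, 89, 99]

Fragments:
  0→22: 22 bp
  22→29: 7 bp
  29→42: 13 bp
  42→54: 12 bp
  54→63: 9 bp
  63→69: 6 bp
  69→80: 11 bp
  80→89: 9 bp
  89→99: 10 bp
  99→0 (wrap): 111-99+0 = 12 bp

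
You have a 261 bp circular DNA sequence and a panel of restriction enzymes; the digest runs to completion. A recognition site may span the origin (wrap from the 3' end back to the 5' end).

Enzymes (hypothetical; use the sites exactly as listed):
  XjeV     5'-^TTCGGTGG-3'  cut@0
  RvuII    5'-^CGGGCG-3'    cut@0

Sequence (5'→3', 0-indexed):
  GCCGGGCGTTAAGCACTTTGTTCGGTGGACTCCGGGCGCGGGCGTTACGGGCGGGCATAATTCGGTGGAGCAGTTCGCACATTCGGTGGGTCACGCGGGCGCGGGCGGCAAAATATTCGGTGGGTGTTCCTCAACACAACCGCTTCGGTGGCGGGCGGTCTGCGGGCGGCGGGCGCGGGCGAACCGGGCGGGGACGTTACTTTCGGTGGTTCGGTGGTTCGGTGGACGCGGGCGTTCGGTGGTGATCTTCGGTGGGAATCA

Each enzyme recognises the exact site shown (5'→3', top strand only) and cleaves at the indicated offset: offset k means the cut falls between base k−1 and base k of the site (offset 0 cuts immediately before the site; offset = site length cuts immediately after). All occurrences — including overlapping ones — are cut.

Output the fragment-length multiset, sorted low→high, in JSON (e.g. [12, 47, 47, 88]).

Per-enzyme occurrences:
  XjeV (TTCGGTGG, off=0): starts [20, 60, 81, 115, 143, 201, 209, 217, 234, 247] → cuts [20, 60, 81, 115, 143, 201, 209, 217, 234, 247]
  RvuII (CGGGCG, off=0): starts [2, 32, 38, 47, 95, 101, 151, 162, 169, 175, 184, 228] → cuts [2, 32, 38, 47, 95, 101, 151, 162, 169, 175, 184, 228]

All cut coordinates (distinct, sorted): [2, 20, 32, 38, 47, 60, 81, 95, 101, 115, 143, 151, 162, 169, 175, 184, 201, 209, 217, 228, 234, 247]

Fragments:
  2→20: 18 bp
  20→32: 12 bp
  32→38: 6 bp
  38→47: 9 bp
  47→60: 13 bp
  60→81: 21 bp
  81→95: 14 bp
  95→101: 6 bp
  101→115: 14 bp
  115→143: 28 bp
  143→151: 8 bp
  151→162: 11 bp
  162→169: 7 bp
  169→175: 6 bp
  175→184: 9 bp
  184→201: 17 bp
  201→209: 8 bp
  209→217: 8 bp
  217→228: 11 bp
  228→234: 6 bp
  234→247: 13 bp
  247→2 (wrap): 261-247+2 = 16 bp

[6,6,6,6,7,8,8,8,9,9,11,11,12,13,13,14,14,16,17,18,21,28]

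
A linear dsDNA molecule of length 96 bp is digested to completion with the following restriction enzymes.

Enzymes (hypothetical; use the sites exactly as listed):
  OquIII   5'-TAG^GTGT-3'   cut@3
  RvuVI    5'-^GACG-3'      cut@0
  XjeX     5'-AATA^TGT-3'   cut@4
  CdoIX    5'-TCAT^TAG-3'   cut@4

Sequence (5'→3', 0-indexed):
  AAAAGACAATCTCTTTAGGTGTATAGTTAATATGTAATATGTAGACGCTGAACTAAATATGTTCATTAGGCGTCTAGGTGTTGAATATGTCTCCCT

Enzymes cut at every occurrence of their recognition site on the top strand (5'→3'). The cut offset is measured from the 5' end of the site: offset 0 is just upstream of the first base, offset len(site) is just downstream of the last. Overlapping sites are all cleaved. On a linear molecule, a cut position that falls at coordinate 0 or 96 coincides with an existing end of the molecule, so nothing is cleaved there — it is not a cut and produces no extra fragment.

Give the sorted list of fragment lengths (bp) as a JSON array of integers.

[4,7,7,9,10,11,14,16,18]

Site scan:
  OquIII (TAGGTGT, off=3): starts [15, 74] → cuts [18, 77]
  RvuVI (GACG, off=0): starts [43] → cuts [43]
  XjeX (AATATGT, off=4): starts [28, 35, 55, 83] → cuts [32, 39, 59, 87]
  CdoIX (TCATTAG, off=4): starts [62] → cuts [66]

All cut coordinates (distinct, sorted): [18, 32, 39, 43, 59, 66, 77, 87]

Fragments:
  [0,18): 18 bp
  [18,32): 14 bp
  [32,39): 7 bp
  [39,43): 4 bp
  [43,59): 16 bp
  [59,66): 7 bp
  [66,77): 11 bp
  [77,87): 10 bp
  [87,96): 9 bp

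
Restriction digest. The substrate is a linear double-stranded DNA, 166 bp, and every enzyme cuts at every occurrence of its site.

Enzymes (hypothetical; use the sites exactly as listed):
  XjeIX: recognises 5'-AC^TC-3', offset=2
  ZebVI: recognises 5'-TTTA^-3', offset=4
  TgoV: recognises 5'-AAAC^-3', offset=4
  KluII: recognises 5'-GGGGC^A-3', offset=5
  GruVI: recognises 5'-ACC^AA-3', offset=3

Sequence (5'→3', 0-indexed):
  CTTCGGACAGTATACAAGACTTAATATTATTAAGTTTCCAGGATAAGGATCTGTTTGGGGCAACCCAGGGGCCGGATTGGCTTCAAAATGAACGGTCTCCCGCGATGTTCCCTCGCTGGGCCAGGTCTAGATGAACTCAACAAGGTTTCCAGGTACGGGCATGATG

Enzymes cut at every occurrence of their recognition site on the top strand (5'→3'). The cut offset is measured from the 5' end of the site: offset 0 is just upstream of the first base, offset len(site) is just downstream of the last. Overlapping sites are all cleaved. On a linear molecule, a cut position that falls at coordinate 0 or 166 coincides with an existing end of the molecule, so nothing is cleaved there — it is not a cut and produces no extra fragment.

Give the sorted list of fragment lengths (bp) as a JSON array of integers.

Per-enzyme occurrences:
  XjeIX ACTC/2: at [134] ⇒ [136]
  ZebVI (TTTA, off=4): no sites
  TgoV (AAAC, off=4): no sites
  KluII GGGGCA/5: at [56] ⇒ [61]
  GruVI (ACCAA, off=3): no sites

All cut coordinates (distinct, sorted): [61, 136]

Fragment lengths:
  [0,61): 61 bp
  [61,136): 75 bp
  [136,166): 30 bp

[30,61,75]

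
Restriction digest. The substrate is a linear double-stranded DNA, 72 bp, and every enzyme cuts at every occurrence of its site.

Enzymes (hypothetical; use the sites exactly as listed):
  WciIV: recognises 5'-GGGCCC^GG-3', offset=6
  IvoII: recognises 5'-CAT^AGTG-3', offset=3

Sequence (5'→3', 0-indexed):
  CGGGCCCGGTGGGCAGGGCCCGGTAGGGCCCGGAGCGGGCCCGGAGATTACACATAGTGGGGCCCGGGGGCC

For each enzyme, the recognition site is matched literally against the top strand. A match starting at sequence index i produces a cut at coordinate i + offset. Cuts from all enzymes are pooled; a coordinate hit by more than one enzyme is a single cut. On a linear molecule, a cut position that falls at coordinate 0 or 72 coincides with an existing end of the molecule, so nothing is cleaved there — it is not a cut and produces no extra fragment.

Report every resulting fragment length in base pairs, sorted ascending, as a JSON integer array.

[7,7,10,10,11,13,14]

Site scan:
  WciIV (GGGCCCGG, off=6): starts [1, 15, 25, 36, 59] → cuts [7, 21, 31, 42, 65]
  IvoII (CATAGTG, off=3): starts [52] → cuts [55]

All cut coordinates (distinct, sorted): [7, 21, 31, 42, 55, 65]

Fragment lengths:
  [0,7): 7 bp
  [7,21): 14 bp
  [21,31): 10 bp
  [31,42): 11 bp
  [42,55): 13 bp
  [55,65): 10 bp
  [65,72): 7 bp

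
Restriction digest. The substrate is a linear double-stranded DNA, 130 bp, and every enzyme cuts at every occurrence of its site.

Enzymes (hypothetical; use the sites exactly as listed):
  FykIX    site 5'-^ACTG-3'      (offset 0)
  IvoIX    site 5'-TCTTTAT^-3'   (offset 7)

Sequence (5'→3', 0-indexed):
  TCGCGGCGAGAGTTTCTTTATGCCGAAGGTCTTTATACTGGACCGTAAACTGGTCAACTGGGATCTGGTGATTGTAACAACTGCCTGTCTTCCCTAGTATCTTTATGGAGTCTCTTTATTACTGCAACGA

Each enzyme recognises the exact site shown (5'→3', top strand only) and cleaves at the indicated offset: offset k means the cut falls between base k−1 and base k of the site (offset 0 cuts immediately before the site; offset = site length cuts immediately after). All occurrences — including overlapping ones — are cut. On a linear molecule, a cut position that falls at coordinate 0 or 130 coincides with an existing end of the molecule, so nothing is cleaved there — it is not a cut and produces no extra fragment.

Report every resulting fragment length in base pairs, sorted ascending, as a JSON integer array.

Per-enzyme occurrences:
  FykIX ACTG/0: at [36, 48, 56, 79, 120] ⇒ [36, 48, 56, 79, 120]
  IvoIX TCTTTAT/7: at [14, 29, 99, 112] ⇒ [21, 36, 106, 119]

All cut coordinates (distinct, sorted): [21, 36, 48, 56, 79, 106, 119, 120]

Fragment lengths:
  [0,21): 21 bp
  [21,36): 15 bp
  [36,48): 12 bp
  [48,56): 8 bp
  [56,79): 23 bp
  [79,106): 27 bp
  [106,119): 13 bp
  [119,120): 1 bp
  [120,130): 10 bp

[1,8,10,12,13,15,21,23,27]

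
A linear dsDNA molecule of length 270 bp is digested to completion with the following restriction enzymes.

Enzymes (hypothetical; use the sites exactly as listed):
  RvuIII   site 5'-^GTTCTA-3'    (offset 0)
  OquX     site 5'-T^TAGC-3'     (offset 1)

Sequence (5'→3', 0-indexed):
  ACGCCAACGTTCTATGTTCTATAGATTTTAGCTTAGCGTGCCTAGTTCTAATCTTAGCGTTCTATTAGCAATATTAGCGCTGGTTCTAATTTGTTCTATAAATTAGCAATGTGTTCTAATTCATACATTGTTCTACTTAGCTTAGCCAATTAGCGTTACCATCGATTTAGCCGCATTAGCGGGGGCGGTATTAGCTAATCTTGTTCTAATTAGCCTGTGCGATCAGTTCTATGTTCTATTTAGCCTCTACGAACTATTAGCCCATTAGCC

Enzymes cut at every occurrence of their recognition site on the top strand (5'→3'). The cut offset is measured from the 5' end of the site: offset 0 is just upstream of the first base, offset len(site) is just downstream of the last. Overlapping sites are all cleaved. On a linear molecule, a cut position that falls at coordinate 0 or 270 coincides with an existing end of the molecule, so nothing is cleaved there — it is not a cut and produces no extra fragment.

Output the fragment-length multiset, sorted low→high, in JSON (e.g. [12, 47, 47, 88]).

[4,5,5,5,7,7,7,8,8,8,8,8,8,8,9,9,9,10,10,11,11,11,13,15,15,17,17,17]

Scan for sites:
  RvuIII GTTCTA/0: at [8, 15, 44, 58, 82, 92, 112, 129, 202, 225, 232] ⇒ [8, 15, 44, 58, 82, 92, 112, 129, 202, 225, 232]
  OquX TTAGC/1: at [27, 32, 53, 64, 73, 102, 136, 141, 149, 166, 175, 190, 209, 239, 256, 264] ⇒ [28, 33, 54, 65, 74, 103, 137, 142, 150, 167, 176, 191, 210, 240, 257, 265]

Pooled cuts: [8, 15, 28, 33, 44, 54, 58, 65, 74, 82, 92, 103, 112, 129, 137, 142, 150, 167, 176, 191, 202, 210, 225, 232, 240, 257, 265]

Fragment lengths:
  [0,8): 8 bp
  [8,15): 7 bp
  [15,28): 13 bp
  [28,33): 5 bp
  [33,44): 11 bp
  [44,54): 10 bp
  [54,58): 4 bp
  [58,65): 7 bp
  [65,74): 9 bp
  [74,82): 8 bp
  [82,92): 10 bp
  [92,103): 11 bp
  [103,112): 9 bp
  [112,129): 17 bp
  [129,137): 8 bp
  [137,142): 5 bp
  [142,150): 8 bp
  [150,167): 17 bp
  [167,176): 9 bp
  [176,191): 15 bp
  [191,202): 11 bp
  [202,210): 8 bp
  [210,225): 15 bp
  [225,232): 7 bp
  [232,240): 8 bp
  [240,257): 17 bp
  [257,265): 8 bp
  [265,270): 5 bp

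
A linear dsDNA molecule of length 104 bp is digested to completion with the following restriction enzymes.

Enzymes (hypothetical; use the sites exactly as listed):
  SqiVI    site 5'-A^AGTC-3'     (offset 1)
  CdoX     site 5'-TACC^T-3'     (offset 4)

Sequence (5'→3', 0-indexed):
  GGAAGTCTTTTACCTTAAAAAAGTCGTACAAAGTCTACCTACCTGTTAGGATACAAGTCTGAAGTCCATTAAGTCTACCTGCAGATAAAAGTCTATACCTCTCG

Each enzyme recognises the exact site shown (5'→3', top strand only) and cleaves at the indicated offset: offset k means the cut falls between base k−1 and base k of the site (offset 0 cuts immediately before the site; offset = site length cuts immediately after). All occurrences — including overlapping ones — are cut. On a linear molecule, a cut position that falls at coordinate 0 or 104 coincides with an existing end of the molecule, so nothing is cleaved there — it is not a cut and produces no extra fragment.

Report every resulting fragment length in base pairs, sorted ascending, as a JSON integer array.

Scan for sites:
  SqiVI AAGTC/1: at [2, 20, 30, 54, 61, 70, 88] ⇒ [3, 21, 31, 55, 62, 71, 89]
  CdoX TACCT/4: at [10, 35, 39, 75, 95] ⇒ [14, 39, 43, 79, 99]

Pooled cuts: [3, 14, 21, 31, 39, 43, 55, 62, 71, 79, 89, 99]

Fragments:
  [0,3): 3 bp
  [3,14): 11 bp
  [14,21): 7 bp
  [21,31): 10 bp
  [31,39): 8 bp
  [39,43): 4 bp
  [43,55): 12 bp
  [55,62): 7 bp
  [62,71): 9 bp
  [71,79): 8 bp
  [79,89): 10 bp
  [89,99): 10 bp
  [99,104): 5 bp

[3,4,5,7,7,8,8,9,10,10,10,11,12]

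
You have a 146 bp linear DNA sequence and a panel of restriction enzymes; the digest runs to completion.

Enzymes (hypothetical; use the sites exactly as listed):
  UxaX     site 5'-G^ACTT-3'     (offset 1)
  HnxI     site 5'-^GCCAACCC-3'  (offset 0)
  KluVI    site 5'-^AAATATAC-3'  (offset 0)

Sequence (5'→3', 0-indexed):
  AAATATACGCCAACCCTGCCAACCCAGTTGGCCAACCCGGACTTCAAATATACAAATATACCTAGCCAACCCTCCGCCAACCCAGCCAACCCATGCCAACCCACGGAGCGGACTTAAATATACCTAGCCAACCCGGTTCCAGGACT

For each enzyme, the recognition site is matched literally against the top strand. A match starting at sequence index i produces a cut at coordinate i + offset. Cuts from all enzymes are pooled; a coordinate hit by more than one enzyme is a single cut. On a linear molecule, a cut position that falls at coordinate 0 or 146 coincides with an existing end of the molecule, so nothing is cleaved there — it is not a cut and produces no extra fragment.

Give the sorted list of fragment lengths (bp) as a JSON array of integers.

Per-enzyme occurrences:
  UxaX (GACTT, off=1): starts [39, 110] → cuts [40, 111]
  HnxI (GCCAACCC, off=0): starts [8, 17, 30, 64, 75, 84, 94, 126] → cuts [8, 17, 30, 64, 75, 84, 94, 126]
  KluVI (AAATATAC, off=0): starts [0, 45, 53, 115] → cuts [45, 53, 115] (position 0 is a terminus of the linear molecule — no cut)

All cut coordinates (distinct, sorted): [8, 17, 30, 40, 45, 53, 64, 75, 84, 94, 111, 115, 126]

Fragments:
  [0,8): 8 bp
  [8,17): 9 bp
  [17,30): 13 bp
  [30,40): 10 bp
  [40,45): 5 bp
  [45,53): 8 bp
  [53,64): 11 bp
  [64,75): 11 bp
  [75,84): 9 bp
  [84,94): 10 bp
  [94,111): 17 bp
  [111,115): 4 bp
  [115,126): 11 bp
  [126,146): 20 bp

[4,5,8,8,9,9,10,10,11,11,11,13,17,20]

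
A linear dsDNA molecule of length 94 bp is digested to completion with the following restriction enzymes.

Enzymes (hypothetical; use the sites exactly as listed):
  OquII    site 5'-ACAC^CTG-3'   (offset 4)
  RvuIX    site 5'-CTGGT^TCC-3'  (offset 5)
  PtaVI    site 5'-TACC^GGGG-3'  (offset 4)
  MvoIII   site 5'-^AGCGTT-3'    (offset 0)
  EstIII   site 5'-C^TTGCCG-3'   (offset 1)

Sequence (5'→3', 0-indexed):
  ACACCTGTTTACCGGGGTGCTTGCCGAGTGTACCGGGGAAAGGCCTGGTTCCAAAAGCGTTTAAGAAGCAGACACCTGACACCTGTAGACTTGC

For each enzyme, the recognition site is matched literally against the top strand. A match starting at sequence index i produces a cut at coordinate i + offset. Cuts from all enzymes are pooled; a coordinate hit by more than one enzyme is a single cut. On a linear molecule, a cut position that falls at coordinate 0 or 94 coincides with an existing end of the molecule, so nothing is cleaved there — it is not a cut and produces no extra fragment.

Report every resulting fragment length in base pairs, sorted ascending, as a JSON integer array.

[4,6,7,7,9,12,14,15,20]

Scan for sites:
  OquII (ACACCTG, off=4): starts [0, 71, 78] → cuts [4, 75, 82]
  RvuIX (CTGGTTCC, off=5): starts [44] → cuts [49]
  PtaVI (TACCGGGG, off=4): starts [9, 30] → cuts [13, 34]
  MvoIII (AGCGTT, off=0): starts [55] → cuts [55]
  EstIII (CTTGCCG, off=1): starts [19] → cuts [20]

All cut coordinates (distinct, sorted): [4, 13, 20, 34, 49, 55, 75, 82]

Fragments:
  [0,4): 4 bp
  [4,13): 9 bp
  [13,20): 7 bp
  [20,34): 14 bp
  [34,49): 15 bp
  [49,55): 6 bp
  [55,75): 20 bp
  [75,82): 7 bp
  [82,94): 12 bp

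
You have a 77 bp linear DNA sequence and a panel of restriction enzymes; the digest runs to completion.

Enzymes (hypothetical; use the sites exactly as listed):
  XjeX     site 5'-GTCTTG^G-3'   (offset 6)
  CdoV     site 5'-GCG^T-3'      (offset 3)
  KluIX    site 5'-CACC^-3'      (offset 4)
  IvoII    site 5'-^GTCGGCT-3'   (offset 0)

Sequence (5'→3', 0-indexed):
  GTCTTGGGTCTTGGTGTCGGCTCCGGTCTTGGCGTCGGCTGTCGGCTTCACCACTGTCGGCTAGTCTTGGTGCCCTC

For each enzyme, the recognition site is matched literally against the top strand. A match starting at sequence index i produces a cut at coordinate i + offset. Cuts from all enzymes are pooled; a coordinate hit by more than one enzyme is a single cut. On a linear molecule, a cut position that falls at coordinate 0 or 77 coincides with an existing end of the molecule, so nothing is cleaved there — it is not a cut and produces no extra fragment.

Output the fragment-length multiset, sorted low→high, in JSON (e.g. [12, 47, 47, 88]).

[1,2,2,3,6,6,7,8,12,14,16]

Per-enzyme occurrences:
  XjeX GTCTTGG/6: at [0, 7, 25, 63] ⇒ [6, 13, 31, 69]
  CdoV GCGT/3: at [31] ⇒ [34]
  KluIX CACC/4: at [48] ⇒ [52]
  IvoII GTCGGCT/0: at [15, 33, 40, 55] ⇒ [15, 33, 40, 55]

Pooled cuts: [6, 13, 15, 31, 33, 34, 40, 52, 55, 69]

Fragments:
  [0,6): 6 bp
  [6,13): 7 bp
  [13,15): 2 bp
  [15,31): 16 bp
  [31,33): 2 bp
  [33,34): 1 bp
  [34,40): 6 bp
  [40,52): 12 bp
  [52,55): 3 bp
  [55,69): 14 bp
  [69,77): 8 bp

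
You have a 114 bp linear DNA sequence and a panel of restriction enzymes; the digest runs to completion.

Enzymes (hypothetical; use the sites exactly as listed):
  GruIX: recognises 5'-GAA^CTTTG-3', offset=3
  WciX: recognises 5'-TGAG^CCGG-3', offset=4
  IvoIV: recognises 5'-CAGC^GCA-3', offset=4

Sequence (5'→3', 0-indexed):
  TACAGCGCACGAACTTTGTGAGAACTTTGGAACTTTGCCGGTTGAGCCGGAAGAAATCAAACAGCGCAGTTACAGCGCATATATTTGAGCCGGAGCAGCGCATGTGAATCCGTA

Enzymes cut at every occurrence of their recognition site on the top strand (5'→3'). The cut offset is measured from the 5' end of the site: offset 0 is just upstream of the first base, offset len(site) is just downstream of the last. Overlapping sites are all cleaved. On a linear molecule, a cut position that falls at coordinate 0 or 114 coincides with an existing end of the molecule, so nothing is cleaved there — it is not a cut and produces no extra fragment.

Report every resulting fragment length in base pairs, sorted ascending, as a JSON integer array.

Site scan:
  GruIX (GAACTTTG, off=3): starts [10, 21, 29] → cuts [13, 24, 32]
  WciX (TGAGCCGG, off=4): starts [42, 85] → cuts [46, 89]
  IvoIV (CAGCGCA, off=4): starts [2, 61, 72, 95] → cuts [6, 65, 76, 99]

All cut coordinates (distinct, sorted): [6, 13, 24, 32, 46, 65, 76, 89, 99]

Fragment lengths:
  [0,6): 6 bp
  [6,13): 7 bp
  [13,24): 11 bp
  [24,32): 8 bp
  [32,46): 14 bp
  [46,65): 19 bp
  [65,76): 11 bp
  [76,89): 13 bp
  [89,99): 10 bp
  [99,114): 15 bp

[6,7,8,10,11,11,13,14,15,19]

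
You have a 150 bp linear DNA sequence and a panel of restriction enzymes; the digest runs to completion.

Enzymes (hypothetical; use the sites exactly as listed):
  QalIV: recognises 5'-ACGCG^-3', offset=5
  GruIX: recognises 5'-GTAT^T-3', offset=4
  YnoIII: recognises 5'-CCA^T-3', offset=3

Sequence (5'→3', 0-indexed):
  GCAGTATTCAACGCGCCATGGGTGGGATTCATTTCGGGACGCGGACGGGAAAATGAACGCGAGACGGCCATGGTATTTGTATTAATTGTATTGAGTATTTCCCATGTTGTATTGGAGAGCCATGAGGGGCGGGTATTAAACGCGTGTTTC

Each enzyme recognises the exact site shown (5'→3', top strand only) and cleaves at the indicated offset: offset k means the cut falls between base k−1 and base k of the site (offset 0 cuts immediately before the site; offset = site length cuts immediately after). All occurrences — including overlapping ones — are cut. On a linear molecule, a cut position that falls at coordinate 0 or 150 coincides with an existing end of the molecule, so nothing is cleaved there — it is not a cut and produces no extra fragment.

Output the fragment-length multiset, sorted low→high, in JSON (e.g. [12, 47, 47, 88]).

Per-enzyme occurrences:
  QalIV ACGCG/5: at [10, 38, 56, 139] ⇒ [15, 43, 61, 144]
  GruIX GTATT/4: at [3, 72, 78, 87, 94, 108, 132] ⇒ [7, 76, 82, 91, 98, 112, 136]
  YnoIII CCAT/3: at [15, 67, 101, 119] ⇒ [18, 70, 104, 122]

All cut coordinates (distinct, sorted): [7, 15, 18, 43, 61, 70, 76, 82, 91, 98, 104, 112, 122, 136, 144]

Fragments:
  [0,7): 7 bp
  [7,15): 8 bp
  [15,18): 3 bp
  [18,43): 25 bp
  [43,61): 18 bp
  [61,70): 9 bp
  [70,76): 6 bp
  [76,82): 6 bp
  [82,91): 9 bp
  [91,98): 7 bp
  [98,104): 6 bp
  [104,112): 8 bp
  [112,122): 10 bp
  [122,136): 14 bp
  [136,144): 8 bp
  [144,150): 6 bp

[3,6,6,6,6,7,7,8,8,8,9,9,10,14,18,25]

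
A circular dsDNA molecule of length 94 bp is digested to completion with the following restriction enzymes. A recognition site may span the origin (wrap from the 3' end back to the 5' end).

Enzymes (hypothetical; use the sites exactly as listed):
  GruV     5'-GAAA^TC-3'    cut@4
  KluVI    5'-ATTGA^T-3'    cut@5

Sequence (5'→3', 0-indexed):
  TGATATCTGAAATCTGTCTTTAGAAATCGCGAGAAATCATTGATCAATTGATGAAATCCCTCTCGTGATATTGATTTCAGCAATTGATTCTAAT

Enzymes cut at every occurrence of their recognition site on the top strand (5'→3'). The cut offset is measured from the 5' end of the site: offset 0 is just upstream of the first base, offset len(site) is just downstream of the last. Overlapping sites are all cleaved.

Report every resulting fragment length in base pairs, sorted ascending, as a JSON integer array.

Site scan:
  GruV (GAAATC, off=4): starts [8, 22, 32, 52] → cuts [12, 26, 36, 56]
  KluVI (ATTGAT, off=5): starts [38, 46, 69, 82, 92] → cuts [3, 43, 51, 74, 87]

Pooled cuts: [3, 12, 26, 36, 43, 51, 56, 74, 87]

Fragments:
  3→12: 9 bp
  12→26: 14 bp
  26→36: 10 bp
  36→43: 7 bp
  43→51: 8 bp
  51→56: 5 bp
  56→74: 18 bp
  74→87: 13 bp
  87→3 (wrap): 94-87+3 = 10 bp

[5,7,8,9,10,10,13,14,18]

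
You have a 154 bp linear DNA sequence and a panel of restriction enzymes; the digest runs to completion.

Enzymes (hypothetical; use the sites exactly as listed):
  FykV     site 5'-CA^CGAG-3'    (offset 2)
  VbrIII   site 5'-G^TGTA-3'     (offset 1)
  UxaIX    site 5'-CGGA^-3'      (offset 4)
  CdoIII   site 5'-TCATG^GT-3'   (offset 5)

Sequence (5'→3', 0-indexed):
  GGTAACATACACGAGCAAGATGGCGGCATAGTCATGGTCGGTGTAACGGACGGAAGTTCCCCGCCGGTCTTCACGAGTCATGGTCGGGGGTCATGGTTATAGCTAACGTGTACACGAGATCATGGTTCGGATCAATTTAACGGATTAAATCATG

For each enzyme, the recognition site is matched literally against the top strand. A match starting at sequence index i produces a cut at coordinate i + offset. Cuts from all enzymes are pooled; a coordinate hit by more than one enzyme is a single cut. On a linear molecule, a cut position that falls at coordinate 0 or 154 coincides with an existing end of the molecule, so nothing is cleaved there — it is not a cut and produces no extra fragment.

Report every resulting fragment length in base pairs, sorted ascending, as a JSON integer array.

Scan for sites:
  FykV (CACGAG, off=2): starts [9, 71, 112] → cuts [11, 73, 114]
  VbrIII (GTGTA, off=1): starts [40, 107] → cuts [41, 108]
  UxaIX (CGGA, off=4): starts [46, 50, 127, 140] → cuts [50, 54, 131, 144]
  CdoIII (TCATGGT, off=5): starts [31, 77, 90, 119] → cuts [36, 82, 95, 124]

Pooled cuts: [11, 36, 41, 50, 54, 73, 82, 95, 108, 114, 124, 131, 144]

Fragments:
  [0,11): 11 bp
  [11,36): 25 bp
  [36,41): 5 bp
  [41,50): 9 bp
  [50,54): 4 bp
  [54,73): 19 bp
  [73,82): 9 bp
  [82,95): 13 bp
  [95,108): 13 bp
  [108,114): 6 bp
  [114,124): 10 bp
  [124,131): 7 bp
  [131,144): 13 bp
  [144,154): 10 bp

[4,5,6,7,9,9,10,10,11,13,13,13,19,25]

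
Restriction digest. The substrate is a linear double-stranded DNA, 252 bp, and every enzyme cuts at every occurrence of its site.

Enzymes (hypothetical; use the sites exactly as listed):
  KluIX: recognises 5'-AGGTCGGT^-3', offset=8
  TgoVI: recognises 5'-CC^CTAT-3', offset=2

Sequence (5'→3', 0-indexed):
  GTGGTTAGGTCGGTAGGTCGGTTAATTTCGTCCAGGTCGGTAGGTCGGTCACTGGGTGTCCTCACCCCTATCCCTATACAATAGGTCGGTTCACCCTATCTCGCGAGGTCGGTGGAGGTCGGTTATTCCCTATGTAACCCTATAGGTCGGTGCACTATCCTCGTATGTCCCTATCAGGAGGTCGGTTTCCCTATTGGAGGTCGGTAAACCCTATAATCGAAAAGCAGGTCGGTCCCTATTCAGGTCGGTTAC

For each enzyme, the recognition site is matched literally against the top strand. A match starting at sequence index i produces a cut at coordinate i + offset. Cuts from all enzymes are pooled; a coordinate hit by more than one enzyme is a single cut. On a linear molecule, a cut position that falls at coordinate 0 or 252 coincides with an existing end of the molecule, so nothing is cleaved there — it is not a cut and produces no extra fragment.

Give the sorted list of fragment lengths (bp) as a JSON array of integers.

[2,3,4,5,5,6,6,8,8,10,10,12,14,14,15,16,17,18,18,19,19,23]

Per-enzyme occurrences:
  KluIX AGGTCGGT/8: at [6, 14, 33, 41, 82, 105, 115, 143, 178, 197, 225, 241] ⇒ [14, 22, 41, 49, 90, 113, 123, 151, 186, 205, 233, 249]
  TgoVI CCCTAT/2: at [65, 71, 93, 127, 137, 168, 188, 208, 233] ⇒ [67, 73, 95, 129, 139, 170, 190, 210, 235]

Pooled cuts: [14, 22, 41, 49, 67, 73, 90, 95, 113, 123, 129, 139, 151, 170, 186, 190, 205, 210, 233, 235, 249]

Fragments:
  [0,14): 14 bp
  [14,22): 8 bp
  [22,41): 19 bp
  [41,49): 8 bp
  [49,67): 18 bp
  [67,73): 6 bp
  [73,90): 17 bp
  [90,95): 5 bp
  [95,113): 18 bp
  [113,123): 10 bp
  [123,129): 6 bp
  [129,139): 10 bp
  [139,151): 12 bp
  [151,170): 19 bp
  [170,186): 16 bp
  [186,190): 4 bp
  [190,205): 15 bp
  [205,210): 5 bp
  [210,233): 23 bp
  [233,235): 2 bp
  [235,249): 14 bp
  [249,252): 3 bp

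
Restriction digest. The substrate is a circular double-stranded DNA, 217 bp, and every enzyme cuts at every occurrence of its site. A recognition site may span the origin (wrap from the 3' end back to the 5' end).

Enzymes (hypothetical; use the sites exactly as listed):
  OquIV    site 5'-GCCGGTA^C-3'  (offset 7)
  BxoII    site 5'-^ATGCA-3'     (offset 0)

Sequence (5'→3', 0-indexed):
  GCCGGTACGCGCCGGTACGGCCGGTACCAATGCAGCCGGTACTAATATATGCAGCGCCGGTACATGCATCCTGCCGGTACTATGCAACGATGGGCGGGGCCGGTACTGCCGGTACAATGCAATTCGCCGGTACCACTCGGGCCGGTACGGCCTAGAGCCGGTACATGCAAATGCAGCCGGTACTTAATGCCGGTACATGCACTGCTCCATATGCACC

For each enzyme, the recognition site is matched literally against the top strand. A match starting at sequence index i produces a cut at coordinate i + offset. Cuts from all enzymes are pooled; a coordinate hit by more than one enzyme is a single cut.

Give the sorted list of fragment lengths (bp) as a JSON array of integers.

[1,1,1,2,2,3,6,7,9,9,10,12,12,13,14,14,14,15,16,16,16,24]

Scan for sites:
  OquIV GCCGGTAC/7: at [0, 10, 19, 34, 55, 72, 98, 107, 125, 140, 156, 175, 188] ⇒ [7, 17, 26, 41, 62, 79, 105, 114, 132, 147, 163, 182, 195]
  BxoII ATGCA/0: at [29, 48, 63, 81, 116, 164, 170, 196, 210] ⇒ [29, 48, 63, 81, 116, 164, 170, 196, 210]

Pooled cuts: [7, 17, 26, 29, 41, 48, 62, 63, 79, 81, 105, 114, 116, 132, 147, 163, 164, 170, 182, 195, 196, 210]

Fragments:
  7→17: 10 bp
  17→26: 9 bp
  26→29: 3 bp
  29→41: 12 bp
  41→48: 7 bp
  48→62: 14 bp
  62→63: 1 bp
  63→79: 16 bp
  79→81: 2 bp
  81→105: 24 bp
  105→114: 9 bp
  114→116: 2 bp
  116→132: 16 bp
  132→147: 15 bp
  147→163: 16 bp
  163→164: 1 bp
  164→170: 6 bp
  170→182: 12 bp
  182→195: 13 bp
  195→196: 1 bp
  196→210: 14 bp
  210→7 (wrap): 217-210+7 = 14 bp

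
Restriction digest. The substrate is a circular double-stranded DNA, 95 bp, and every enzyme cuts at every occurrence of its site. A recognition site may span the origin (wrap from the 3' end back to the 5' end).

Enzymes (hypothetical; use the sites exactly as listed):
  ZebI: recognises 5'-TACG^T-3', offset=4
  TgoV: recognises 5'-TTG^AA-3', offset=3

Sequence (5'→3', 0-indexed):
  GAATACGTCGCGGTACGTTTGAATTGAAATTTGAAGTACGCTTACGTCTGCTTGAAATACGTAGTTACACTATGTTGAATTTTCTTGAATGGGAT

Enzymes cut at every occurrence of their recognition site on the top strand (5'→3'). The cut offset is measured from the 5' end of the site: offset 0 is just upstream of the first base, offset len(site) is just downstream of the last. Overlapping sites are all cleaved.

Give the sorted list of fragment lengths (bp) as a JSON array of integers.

[4,5,7,7,8,10,10,13,15,16]

Site scan:
  ZebI TACGT/4: at [3, 13, 42, 57] ⇒ [7, 17, 46, 61]
  TgoV TTGAA/3: at [18, 23, 30, 51, 74, 84] ⇒ [21, 26, 33, 54, 77, 87]

Pooled cuts: [7, 17, 21, 26, 33, 46, 54, 61, 77, 87]

Fragment lengths:
  7→17: 10 bp
  17→21: 4 bp
  21→26: 5 bp
  26→33: 7 bp
  33→46: 13 bp
  46→54: 8 bp
  54→61: 7 bp
  61→77: 16 bp
  77→87: 10 bp
  87→7 (wrap): 95-87+7 = 15 bp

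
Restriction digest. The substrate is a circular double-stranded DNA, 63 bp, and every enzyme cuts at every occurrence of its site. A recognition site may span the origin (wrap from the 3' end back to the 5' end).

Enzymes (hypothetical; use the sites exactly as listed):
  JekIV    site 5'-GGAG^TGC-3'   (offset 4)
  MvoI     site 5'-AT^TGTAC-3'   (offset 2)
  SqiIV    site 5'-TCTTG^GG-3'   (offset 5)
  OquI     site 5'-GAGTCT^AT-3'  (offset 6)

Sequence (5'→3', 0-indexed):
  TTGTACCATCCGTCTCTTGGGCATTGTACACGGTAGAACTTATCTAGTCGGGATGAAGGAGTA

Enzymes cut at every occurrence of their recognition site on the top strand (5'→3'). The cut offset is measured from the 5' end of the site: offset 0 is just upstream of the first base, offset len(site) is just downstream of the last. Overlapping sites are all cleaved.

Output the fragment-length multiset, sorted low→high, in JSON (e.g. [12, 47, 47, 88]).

[5,18,40]

Per-enzyme occurrences:
  JekIV (GGAGTGC, off=4): no sites
  MvoI (ATTGTAC, off=2): starts [22, 62] → cuts [1, 24]
  SqiIV (TCTTGGG, off=5): starts [14] → cuts [19]
  OquI (GAGTCTAT, off=6): no sites

Pooled cuts: [1, 19, 24]

Fragments:
  1→19: 18 bp
  19→24: 5 bp
  24→1 (wrap): 63-24+1 = 40 bp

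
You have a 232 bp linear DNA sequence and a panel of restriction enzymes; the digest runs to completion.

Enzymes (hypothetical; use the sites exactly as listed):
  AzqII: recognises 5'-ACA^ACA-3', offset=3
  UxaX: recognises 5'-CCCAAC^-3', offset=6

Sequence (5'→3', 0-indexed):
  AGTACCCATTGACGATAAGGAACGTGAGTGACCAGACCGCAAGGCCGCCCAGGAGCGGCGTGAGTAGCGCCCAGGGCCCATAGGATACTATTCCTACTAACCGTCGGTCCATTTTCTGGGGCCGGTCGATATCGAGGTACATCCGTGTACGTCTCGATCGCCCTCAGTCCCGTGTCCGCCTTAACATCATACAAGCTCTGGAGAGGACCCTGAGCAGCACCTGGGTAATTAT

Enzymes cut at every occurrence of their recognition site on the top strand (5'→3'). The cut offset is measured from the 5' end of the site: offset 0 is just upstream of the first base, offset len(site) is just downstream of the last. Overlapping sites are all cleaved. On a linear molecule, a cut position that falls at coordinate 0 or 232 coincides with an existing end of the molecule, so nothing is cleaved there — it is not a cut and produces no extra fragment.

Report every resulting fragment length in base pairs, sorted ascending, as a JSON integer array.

[232]

Site scan:
  AzqII (ACAACA, off=3): no sites
  UxaX (CCCAAC, off=6): no sites

Pooled cuts: ∅

Fragments:
  no cuts → one linear fragment of 232 bp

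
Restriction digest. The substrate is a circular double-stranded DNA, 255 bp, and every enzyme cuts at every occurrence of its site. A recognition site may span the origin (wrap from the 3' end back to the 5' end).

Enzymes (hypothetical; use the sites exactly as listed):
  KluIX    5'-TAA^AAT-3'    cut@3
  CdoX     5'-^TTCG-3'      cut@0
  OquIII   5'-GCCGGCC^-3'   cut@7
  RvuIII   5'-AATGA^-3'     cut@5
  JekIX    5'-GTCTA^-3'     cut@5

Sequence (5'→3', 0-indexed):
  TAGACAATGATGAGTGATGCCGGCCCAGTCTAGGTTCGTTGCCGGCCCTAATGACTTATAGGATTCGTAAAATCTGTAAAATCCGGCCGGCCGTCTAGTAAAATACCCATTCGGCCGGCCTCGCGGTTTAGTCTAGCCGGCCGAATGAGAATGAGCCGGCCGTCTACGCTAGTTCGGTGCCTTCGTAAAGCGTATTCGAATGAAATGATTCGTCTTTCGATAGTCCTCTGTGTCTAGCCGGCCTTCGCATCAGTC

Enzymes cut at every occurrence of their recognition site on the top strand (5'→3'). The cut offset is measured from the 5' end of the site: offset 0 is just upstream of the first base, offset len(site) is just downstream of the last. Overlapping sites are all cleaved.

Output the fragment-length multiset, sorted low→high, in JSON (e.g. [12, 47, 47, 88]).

[2,4,5,5,5,6,6,6,7,7,7,7,7,7,7,8,8,9,9,9,9,11,13,13,13,14,15,15,21]

Scan for sites:
  KluIX (TAAAAT, off=3): starts [67, 76, 98] → cuts [70, 79, 101]
  CdoX (TTCG, off=0): starts [34, 63, 109, 172, 181, 194, 208, 215, 243] → cuts [34, 63, 109, 172, 181, 194, 208, 215, 243]
  OquIII (GCCGGCC, off=7): starts [18, 40, 85, 113, 135, 154, 236] → cuts [25, 47, 92, 120, 142, 161, 243]
  RvuIII (AATGA, off=5): starts [5, 49, 143, 149, 198, 203] → cuts [10, 54, 148, 154, 203, 208]
  JekIX (GTCTA, off=5): starts [27, 92, 130, 161, 231, 252] → cuts [2, 32, 97, 135, 166, 236]

All cut coordinates (distinct, sorted): [2, 10, 25, 32, 34, 47, 54, 63, 70, 79, 92, 97, 101, 109, 120, 135, 142, 148, 154, 161, 166, 172, 181, 194, 203, 208, 215, 236, 243]

Fragment lengths:
  2→10: 8 bp
  10→25: 15 bp
  25→32: 7 bp
  32→34: 2 bp
  34→47: 13 bp
  47→54: 7 bp
  54→63: 9 bp
  63→70: 7 bp
  70→79: 9 bp
  79→92: 13 bp
  92→97: 5 bp
  97→101: 4 bp
  101→109: 8 bp
  109→120: 11 bp
  120→135: 15 bp
  135→142: 7 bp
  142→148: 6 bp
  148→154: 6 bp
  154→161: 7 bp
  161→166: 5 bp
  166→172: 6 bp
  172→181: 9 bp
  181→194: 13 bp
  194→203: 9 bp
  203→208: 5 bp
  208→215: 7 bp
  215→236: 21 bp
  236→243: 7 bp
  243→2 (wrap): 255-243+2 = 14 bp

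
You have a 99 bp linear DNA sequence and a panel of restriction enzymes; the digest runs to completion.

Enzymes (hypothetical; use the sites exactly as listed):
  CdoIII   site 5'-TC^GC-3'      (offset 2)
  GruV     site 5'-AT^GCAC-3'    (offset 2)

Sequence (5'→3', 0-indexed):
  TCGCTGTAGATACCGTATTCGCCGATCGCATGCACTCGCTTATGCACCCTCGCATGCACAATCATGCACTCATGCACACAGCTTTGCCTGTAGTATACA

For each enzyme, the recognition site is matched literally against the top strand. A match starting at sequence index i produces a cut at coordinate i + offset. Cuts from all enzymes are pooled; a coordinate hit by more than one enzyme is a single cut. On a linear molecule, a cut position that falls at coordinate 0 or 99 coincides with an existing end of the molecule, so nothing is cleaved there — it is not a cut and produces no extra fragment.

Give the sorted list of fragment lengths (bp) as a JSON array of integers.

Scan for sites:
  CdoIII (TCGC, off=2): starts [0, 18, 25, 35, 49] → cuts [2, 20, 27, 37, 51]
  GruV (ATGCAC, off=2): starts [29, 41, 53, 63, 71] → cuts [31, 43, 55, 65, 73]

All cut coordinates (distinct, sorted): [2, 20, 27, 31, 37, 43, 51, 55, 65, 73]

Fragments:
  [0,2): 2 bp
  [2,20): 18 bp
  [20,27): 7 bp
  [27,31): 4 bp
  [31,37): 6 bp
  [37,43): 6 bp
  [43,51): 8 bp
  [51,55): 4 bp
  [55,65): 10 bp
  [65,73): 8 bp
  [73,99): 26 bp

[2,4,4,6,6,7,8,8,10,18,26]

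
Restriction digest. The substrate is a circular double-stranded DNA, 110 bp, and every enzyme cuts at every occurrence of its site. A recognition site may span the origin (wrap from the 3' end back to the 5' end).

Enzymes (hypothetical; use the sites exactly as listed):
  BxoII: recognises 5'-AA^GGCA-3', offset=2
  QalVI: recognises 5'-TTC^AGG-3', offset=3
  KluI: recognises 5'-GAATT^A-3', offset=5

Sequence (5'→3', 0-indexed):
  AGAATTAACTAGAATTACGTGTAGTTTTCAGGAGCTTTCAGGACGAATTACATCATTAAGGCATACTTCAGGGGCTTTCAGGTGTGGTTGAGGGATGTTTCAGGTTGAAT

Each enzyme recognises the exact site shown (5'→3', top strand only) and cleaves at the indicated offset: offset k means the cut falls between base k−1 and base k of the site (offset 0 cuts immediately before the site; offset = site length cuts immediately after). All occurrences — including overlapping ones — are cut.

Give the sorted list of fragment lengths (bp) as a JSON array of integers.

Per-enzyme occurrences:
  BxoII (AAGGCA, off=2): starts [57] → cuts [59]
  QalVI (TTCAGG, off=3): starts [26, 36, 66, 76, 98] → cuts [29, 39, 69, 79, 101]
  KluI (GAATTA, off=5): starts [1, 11, 44] → cuts [6, 16, 49]

All cut coordinates (distinct, sorted): [6, 16, 29, 39, 49, 59, 69, 79, 101]

Fragments:
  6→16: 10 bp
  16→29: 13 bp
  29→39: 10 bp
  39→49: 10 bp
  49→59: 10 bp
  59→69: 10 bp
  69→79: 10 bp
  79→101: 22 bp
  101→6 (wrap): 110-101+6 = 15 bp

[10,10,10,10,10,10,13,15,22]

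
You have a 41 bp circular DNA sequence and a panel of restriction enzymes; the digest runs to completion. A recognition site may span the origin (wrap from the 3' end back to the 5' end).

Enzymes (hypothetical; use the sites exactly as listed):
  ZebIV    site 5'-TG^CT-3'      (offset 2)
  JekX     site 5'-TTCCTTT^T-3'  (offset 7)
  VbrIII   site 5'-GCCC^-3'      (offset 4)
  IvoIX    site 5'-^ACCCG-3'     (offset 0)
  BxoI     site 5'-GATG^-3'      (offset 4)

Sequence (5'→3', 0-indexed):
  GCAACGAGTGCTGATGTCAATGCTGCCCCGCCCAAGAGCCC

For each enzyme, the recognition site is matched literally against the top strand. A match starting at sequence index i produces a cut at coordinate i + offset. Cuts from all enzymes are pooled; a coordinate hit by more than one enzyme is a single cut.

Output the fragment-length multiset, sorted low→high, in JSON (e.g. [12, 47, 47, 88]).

[5,6,6,6,8,10]

Per-enzyme occurrences:
  ZebIV (TGCT, off=2): starts [8, 20] → cuts [10, 22]
  JekX (TTCCTTTT, off=7): no sites
  VbrIII (GCCC, off=4): starts [24, 29, 37] → cuts [0, 28, 33]
  IvoIX (ACCCG, off=0): no sites
  BxoI (GATG, off=4): starts [12] → cuts [16]

Pooled cuts: [0, 10, 16, 22, 28, 33]

Fragments:
  0→10: 10 bp
  10→16: 6 bp
  16→22: 6 bp
  22→28: 6 bp
  28→33: 5 bp
  33→0 (wrap): 41-33+0 = 8 bp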